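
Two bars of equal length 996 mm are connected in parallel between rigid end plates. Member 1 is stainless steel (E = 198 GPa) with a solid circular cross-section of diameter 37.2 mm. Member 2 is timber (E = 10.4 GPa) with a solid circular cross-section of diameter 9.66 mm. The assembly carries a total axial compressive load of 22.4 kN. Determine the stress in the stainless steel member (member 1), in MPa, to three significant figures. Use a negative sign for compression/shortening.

-20.5 MPa

A_1 = 1087 mm².
A_2 = 73.29 mm².
Equal strain + equilibrium ⇒ each member carries load in proportion to AE: A₁E₁ = 215200000 N, A₂E₂ = 762200 N, ΣAE = 216000000 N.
σ₁ = P·E₁/ΣAE = -22400·198000/216000000 = -20.54 MPa.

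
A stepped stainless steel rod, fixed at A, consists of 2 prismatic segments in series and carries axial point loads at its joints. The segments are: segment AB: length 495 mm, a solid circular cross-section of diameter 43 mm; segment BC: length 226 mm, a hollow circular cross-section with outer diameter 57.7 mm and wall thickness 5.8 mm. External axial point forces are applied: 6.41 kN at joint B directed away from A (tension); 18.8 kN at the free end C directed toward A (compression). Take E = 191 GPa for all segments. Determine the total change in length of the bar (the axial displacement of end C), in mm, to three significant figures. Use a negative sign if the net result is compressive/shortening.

-0.0456 mm

Internal axial forces (sectioning from the free end, tension +): N_BC = -18.8 kN, N_AB = -12.39 kN.
A_AB = 1452 mm².
A_BC = 945.7 mm².
δ_AB = -12390·495/(1452·191000) = -0.02211 mm
δ_BC = -18800·226/(945.7·191000) = -0.02352 mm
δ = Σδ_i = -0.04563 mm.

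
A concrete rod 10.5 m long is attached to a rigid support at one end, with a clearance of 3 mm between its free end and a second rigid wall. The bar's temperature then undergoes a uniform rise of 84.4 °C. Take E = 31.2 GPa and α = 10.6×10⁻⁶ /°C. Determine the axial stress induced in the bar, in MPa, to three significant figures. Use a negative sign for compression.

-19.0 MPa

Free thermal expansion αLΔT = 10.6e-6 · 10500 · 84.4 = 9.394 mm.
The walls engage after the gap closes; constrained expansion = 9.394 − 3 = 6.394 mm.
The walls impose strain ε = −(6.394)/10500 = -6.0893e-04; σ = Eε = 31200 · -6.0893e-04 = -19 MPa.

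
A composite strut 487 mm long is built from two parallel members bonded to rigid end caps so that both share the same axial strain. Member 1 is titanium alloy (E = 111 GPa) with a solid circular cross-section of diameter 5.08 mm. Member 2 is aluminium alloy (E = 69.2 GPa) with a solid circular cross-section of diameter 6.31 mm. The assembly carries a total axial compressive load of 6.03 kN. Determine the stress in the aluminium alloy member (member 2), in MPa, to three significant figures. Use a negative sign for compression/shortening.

A_1 = 20.27 mm².
A_2 = 31.27 mm².
Equal strain + equilibrium ⇒ each member carries load in proportion to AE: A₁E₁ = 2250000 N, A₂E₂ = 2164000 N, ΣAE = 4414000 N.
σ₂ = P·E₂/ΣAE = -6030·69200/4414000 = -94.54 MPa.

-94.5 MPa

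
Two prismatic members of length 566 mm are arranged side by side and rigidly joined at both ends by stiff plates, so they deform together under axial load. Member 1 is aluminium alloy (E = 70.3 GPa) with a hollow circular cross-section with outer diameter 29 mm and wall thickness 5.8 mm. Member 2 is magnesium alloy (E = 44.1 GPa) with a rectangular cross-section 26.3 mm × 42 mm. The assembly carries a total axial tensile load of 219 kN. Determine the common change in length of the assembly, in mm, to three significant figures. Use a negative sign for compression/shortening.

1.58 mm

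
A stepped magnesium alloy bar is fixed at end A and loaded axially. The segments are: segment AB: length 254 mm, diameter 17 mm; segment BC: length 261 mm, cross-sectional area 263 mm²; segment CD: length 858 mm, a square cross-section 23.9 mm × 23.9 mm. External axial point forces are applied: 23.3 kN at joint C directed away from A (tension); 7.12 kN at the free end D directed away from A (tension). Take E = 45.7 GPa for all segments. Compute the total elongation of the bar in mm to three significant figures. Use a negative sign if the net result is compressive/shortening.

1.64 mm

Internal axial forces (sectioning from the free end, tension +): N_CD = 7.12 kN, N_BC = 30.42 kN, N_AB = 30.42 kN.
A_AB = 227 mm².
A_CD = 571.2 mm².
δ_AB = 30420·254/(227·45700) = 0.7449 mm
δ_BC = 30420·261/(263·45700) = 0.6606 mm
δ_CD = 7120·858/(571.2·45700) = 0.234 mm
δ = Σδ_i = 1.639 mm.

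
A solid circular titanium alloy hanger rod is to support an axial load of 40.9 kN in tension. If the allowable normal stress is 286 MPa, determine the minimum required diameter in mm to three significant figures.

13.5 mm

Required area A ≥ P/σ_allow = 40900/286 = 143 mm².
For a solid circular section, d ≥ √(4A/π) = 13.49 mm.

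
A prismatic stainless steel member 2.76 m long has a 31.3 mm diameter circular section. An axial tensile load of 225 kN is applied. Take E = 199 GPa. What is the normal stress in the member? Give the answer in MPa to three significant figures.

A = 769.4 mm².
σ = N/A = 225000/769.4 = 292.4 MPa.

292 MPa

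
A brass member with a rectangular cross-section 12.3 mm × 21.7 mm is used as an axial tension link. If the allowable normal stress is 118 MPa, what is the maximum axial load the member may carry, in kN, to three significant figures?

A = 266.9 mm².
P_max = σ_allow · A = 118 · 266.9 = 31500 N = 31.5 kN.

31.5 kN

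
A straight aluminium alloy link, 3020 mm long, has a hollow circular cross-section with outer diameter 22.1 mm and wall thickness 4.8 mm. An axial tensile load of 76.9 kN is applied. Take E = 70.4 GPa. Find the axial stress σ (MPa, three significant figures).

A = 260.9 mm².
σ = N/A = 76900/260.9 = 294.8 MPa.

295 MPa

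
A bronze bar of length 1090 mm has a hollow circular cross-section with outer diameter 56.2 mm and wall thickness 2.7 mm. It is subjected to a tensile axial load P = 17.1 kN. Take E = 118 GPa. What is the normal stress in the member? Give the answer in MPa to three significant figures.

37.7 MPa

A = 453.8 mm².
σ = N/A = 17100/453.8 = 37.68 MPa.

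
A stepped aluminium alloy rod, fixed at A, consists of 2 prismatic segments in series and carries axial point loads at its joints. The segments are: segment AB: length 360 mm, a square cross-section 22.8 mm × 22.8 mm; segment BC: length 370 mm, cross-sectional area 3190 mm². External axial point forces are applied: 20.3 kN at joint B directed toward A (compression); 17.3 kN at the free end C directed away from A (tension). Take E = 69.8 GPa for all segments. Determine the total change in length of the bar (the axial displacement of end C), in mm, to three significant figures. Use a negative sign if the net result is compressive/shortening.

Internal axial forces (sectioning from the free end, tension +): N_BC = 17.3 kN, N_AB = -3 kN.
A_AB = 519.8 mm².
δ_AB = -3000·360/(519.8·69800) = -0.02976 mm
δ_BC = 17300·370/(3190·69800) = 0.02875 mm
δ = Σδ_i = -0.001017 mm.

-0.00102 mm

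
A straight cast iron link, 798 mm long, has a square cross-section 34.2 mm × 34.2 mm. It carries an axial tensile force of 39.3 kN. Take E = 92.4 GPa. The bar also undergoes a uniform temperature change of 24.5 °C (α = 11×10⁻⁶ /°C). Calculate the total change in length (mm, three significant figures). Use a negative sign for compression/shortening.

0.505 mm

A = 1170 mm².
δ_mech = NL/(AE) = 39300·798/(1170·92400) = 0.2902 mm.
δ_thermal = αLΔT = 11e-6·798·24.5 = 0.2151 mm.
δ = δ_mech + δ_thermal = 0.5052 mm.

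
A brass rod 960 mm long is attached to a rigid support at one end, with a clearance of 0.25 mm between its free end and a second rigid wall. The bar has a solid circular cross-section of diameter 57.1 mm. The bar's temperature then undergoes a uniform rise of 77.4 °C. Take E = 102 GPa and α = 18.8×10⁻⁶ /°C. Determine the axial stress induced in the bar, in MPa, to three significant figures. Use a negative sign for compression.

Free thermal expansion αLΔT = 18.8e-6 · 960 · 77.4 = 1.397 mm.
The walls engage after the gap closes; constrained expansion = 1.397 − 0.25 = 1.147 mm.
The walls impose strain ε = −(1.147)/960 = -1.1947e-03; σ = Eε = 102000 · -1.1947e-03 = -121.9 MPa.

-122 MPa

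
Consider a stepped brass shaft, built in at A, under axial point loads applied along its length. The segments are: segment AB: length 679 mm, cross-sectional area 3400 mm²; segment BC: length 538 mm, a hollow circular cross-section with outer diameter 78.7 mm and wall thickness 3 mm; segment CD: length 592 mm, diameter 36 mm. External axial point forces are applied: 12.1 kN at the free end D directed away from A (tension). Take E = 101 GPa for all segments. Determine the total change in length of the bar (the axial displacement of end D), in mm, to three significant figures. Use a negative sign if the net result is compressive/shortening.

0.184 mm

Internal axial forces (sectioning from the free end, tension +): N_CD = 12.1 kN, N_BC = 12.1 kN, N_AB = 12.1 kN.
A_BC = 713.5 mm².
A_CD = 1018 mm².
δ_AB = 12100·679/(3400·101000) = 0.02393 mm
δ_BC = 12100·538/(713.5·101000) = 0.09034 mm
δ_CD = 12100·592/(1018·101000) = 0.06968 mm
δ = Σδ_i = 0.1839 mm.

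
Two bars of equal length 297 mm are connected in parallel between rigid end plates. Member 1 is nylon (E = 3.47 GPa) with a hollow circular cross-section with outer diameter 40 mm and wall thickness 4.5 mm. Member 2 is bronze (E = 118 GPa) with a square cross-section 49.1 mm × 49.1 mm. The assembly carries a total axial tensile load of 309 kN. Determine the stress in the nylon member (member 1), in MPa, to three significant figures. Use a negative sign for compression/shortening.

3.75 MPa

A_1 = 501.9 mm².
A_2 = 2411 mm².
Equal strain + equilibrium ⇒ each member carries load in proportion to AE: A₁E₁ = 1741000 N, A₂E₂ = 284500000 N, ΣAE = 286200000 N.
σ₁ = P·E₁/ΣAE = 309000·3470/286200000 = 3.746 MPa.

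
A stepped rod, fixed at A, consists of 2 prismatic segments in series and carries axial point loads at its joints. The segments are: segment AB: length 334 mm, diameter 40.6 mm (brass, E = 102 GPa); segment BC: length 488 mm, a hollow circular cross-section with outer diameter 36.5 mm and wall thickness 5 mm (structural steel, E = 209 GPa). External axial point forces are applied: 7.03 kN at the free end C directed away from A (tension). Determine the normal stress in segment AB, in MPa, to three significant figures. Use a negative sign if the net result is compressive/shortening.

5.43 MPa

Internal axial forces (sectioning from the free end, tension +): N_BC = 7.03 kN, N_AB = 7.03 kN.
A_AB = 1295 mm².
σ_AB = N_AB/A_AB = 7030/1295 = 5.43 MPa.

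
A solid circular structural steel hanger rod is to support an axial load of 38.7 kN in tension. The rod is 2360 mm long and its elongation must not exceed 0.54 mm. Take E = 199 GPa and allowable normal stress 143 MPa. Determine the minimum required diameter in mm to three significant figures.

Required area A ≥ P/σ_allow = 38700/143 = 270.6 mm².
For a solid circular section, d ≥ √(4A/π) = 18.56 mm.
Elongation limit: A ≥ PL/(Eδ_allow) = 38700·2360/(199000·0.54) = 849.9 mm² ⇒ d ≥ 32.9 mm.
The elongation limit governs.

32.9 mm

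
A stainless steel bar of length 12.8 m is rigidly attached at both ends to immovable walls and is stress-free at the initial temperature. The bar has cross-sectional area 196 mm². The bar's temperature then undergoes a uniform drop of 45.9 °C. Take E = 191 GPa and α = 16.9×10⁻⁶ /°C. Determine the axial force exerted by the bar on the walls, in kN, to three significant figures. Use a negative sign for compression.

Free thermal expansion αLΔT = 16.9e-6 · 12800 · -45.9 = -9.929 mm.
The walls impose strain ε = −(-9.929)/12800 = 7.7571e-04; σ = Eε = 191000 · 7.7571e-04 = 148.2 MPa.
Wall reaction R = σ·A = 148.2·196 = 29040 N = 29.04 kN.

29.0 kN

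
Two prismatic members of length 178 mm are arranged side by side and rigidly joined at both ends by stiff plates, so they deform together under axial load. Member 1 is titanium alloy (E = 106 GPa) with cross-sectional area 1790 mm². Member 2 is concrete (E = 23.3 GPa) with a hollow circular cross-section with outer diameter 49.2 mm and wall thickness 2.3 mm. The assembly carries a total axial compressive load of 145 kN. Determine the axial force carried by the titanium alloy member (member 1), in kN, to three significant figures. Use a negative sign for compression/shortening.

A_2 = 338.9 mm².
Equal strain + equilibrium ⇒ each member carries load in proportion to AE: A₁E₁ = 189700000 N, A₂E₂ = 7896000 N, ΣAE = 197600000 N.
F₁ = P·A₁E₁/ΣAE = -145000·189700000/197600000 = -139200 N.

-139 kN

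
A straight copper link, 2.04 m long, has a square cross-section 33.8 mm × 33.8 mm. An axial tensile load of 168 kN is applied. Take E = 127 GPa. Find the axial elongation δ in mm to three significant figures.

A = 1142 mm².
δ_mech = NL/(AE) = 168000·2040/(1142·127000) = 2.362 mm.

2.36 mm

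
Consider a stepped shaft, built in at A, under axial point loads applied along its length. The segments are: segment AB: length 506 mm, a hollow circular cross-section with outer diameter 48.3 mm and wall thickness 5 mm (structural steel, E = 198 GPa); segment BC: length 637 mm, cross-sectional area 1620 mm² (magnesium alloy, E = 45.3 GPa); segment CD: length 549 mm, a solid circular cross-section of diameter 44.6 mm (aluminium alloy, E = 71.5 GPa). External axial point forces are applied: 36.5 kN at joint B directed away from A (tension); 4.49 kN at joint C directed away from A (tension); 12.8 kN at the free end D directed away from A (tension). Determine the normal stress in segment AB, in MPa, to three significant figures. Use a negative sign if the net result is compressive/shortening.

79.1 MPa

Internal axial forces (sectioning from the free end, tension +): N_CD = 12.8 kN, N_BC = 17.29 kN, N_AB = 53.79 kN.
A_AB = 680.2 mm².
σ_AB = N_AB/A_AB = 53790/680.2 = 79.08 MPa.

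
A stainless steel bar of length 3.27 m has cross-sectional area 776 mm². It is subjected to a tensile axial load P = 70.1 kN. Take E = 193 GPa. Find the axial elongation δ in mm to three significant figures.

1.53 mm

δ_mech = NL/(AE) = 70100·3270/(776·193000) = 1.531 mm.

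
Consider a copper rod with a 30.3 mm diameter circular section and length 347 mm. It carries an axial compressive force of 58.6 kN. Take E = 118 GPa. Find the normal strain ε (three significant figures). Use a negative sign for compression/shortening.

-6.89e-04

A = 721.1 mm².
σ = N/A = -81.27 MPa; ε = σ/E = -81.27/118000 = -6.887e-04.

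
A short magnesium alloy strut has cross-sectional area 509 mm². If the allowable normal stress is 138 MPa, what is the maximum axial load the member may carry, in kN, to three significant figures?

P_max = σ_allow · A = 138 · 509 = 70240 N = 70.24 kN.

70.2 kN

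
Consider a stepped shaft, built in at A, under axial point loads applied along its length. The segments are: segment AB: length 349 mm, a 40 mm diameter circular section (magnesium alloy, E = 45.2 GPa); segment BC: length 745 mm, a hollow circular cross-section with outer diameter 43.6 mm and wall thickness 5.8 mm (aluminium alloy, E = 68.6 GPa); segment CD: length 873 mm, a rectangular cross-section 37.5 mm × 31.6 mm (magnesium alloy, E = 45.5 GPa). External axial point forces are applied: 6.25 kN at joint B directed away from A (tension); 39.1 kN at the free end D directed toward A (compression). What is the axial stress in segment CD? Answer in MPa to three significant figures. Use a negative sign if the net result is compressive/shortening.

-33.0 MPa

Internal axial forces (sectioning from the free end, tension +): N_CD = -39.1 kN, N_BC = -39.1 kN, N_AB = -32.85 kN.
A_CD = 1185 mm².
σ_CD = N_CD/A_CD = -39100/1185 = -33 MPa.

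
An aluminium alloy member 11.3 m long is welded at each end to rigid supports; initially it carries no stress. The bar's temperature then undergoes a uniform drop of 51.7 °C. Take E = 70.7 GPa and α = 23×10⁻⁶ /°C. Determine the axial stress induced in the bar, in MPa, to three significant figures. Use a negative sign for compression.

Free thermal expansion αLΔT = 23e-6 · 11300 · -51.7 = -13.44 mm.
The walls impose strain ε = −(-13.44)/11300 = 1.1891e-03; σ = Eε = 70700 · 1.1891e-03 = 84.07 MPa.

84.1 MPa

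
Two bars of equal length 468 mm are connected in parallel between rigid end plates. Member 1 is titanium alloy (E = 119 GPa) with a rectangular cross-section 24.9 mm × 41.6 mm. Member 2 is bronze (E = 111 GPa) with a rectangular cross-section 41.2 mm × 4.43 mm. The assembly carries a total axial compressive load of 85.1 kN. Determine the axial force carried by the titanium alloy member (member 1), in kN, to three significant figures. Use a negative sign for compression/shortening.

A_1 = 1036 mm².
A_2 = 182.5 mm².
Equal strain + equilibrium ⇒ each member carries load in proportion to AE: A₁E₁ = 123300000 N, A₂E₂ = 20260000 N, ΣAE = 143500000 N.
F₁ = P·A₁E₁/ΣAE = -85100·123300000/143500000 = -73090 N.

-73.1 kN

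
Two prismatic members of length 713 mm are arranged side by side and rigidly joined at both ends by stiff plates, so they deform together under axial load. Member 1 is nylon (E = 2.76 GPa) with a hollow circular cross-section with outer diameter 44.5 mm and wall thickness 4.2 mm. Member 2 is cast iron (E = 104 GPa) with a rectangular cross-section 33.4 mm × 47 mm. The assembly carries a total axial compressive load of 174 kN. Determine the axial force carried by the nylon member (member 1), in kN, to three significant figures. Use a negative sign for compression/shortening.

A_1 = 531.7 mm².
A_2 = 1570 mm².
Equal strain + equilibrium ⇒ each member carries load in proportion to AE: A₁E₁ = 1468000 N, A₂E₂ = 163300000 N, ΣAE = 164700000 N.
F₁ = P·A₁E₁/ΣAE = -174000·1468000/164700000 = -1550 N.

-1.55 kN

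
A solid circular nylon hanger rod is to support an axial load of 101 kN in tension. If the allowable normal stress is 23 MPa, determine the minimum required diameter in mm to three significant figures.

74.8 mm

Required area A ≥ P/σ_allow = 101000/23 = 4391 mm².
For a solid circular section, d ≥ √(4A/π) = 74.77 mm.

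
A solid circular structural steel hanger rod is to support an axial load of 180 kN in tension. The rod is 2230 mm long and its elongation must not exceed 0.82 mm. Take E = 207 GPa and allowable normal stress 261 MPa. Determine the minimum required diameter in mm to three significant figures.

Required area A ≥ P/σ_allow = 180000/261 = 689.7 mm².
For a solid circular section, d ≥ √(4A/π) = 29.63 mm.
Elongation limit: A ≥ PL/(Eδ_allow) = 180000·2230/(207000·0.82) = 2365 mm² ⇒ d ≥ 54.87 mm.
The elongation limit governs.

54.9 mm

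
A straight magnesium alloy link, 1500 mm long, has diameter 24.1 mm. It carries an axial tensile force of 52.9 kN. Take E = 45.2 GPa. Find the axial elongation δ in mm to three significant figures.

A = 456.2 mm².
δ_mech = NL/(AE) = 52900·1500/(456.2·45200) = 3.848 mm.

3.85 mm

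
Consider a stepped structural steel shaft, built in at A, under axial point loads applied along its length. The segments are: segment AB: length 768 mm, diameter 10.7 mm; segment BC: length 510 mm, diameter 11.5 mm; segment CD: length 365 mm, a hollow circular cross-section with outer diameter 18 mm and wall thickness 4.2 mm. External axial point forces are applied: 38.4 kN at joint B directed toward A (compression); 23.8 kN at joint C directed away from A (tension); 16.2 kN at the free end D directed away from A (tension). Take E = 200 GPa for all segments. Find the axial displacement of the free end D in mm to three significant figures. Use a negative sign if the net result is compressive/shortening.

1.21 mm

Internal axial forces (sectioning from the free end, tension +): N_CD = 16.2 kN, N_BC = 40 kN, N_AB = 1.6 kN.
A_AB = 89.92 mm².
A_BC = 103.9 mm².
A_CD = 182.1 mm².
δ_AB = 1600·768/(89.92·200000) = 0.06833 mm
δ_BC = 40000·510/(103.9·200000) = 0.982 mm
δ_CD = 16200·365/(182.1·200000) = 0.1624 mm
δ = Σδ_i = 1.213 mm.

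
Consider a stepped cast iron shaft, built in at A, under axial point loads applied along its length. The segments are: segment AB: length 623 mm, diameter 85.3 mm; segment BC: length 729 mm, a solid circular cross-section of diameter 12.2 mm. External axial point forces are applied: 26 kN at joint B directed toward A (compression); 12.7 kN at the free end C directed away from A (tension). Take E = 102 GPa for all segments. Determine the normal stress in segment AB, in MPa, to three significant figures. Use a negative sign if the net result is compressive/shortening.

Internal axial forces (sectioning from the free end, tension +): N_BC = 12.7 kN, N_AB = -13.3 kN.
A_AB = 5715 mm².
σ_AB = N_AB/A_AB = -13300/5715 = -2.327 MPa.

-2.33 MPa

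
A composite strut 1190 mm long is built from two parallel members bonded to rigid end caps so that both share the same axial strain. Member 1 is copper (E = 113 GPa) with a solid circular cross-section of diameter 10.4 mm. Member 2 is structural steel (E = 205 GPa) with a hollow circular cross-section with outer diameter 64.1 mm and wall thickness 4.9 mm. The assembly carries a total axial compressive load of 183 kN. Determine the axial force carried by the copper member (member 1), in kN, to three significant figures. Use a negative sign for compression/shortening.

-8.94 kN

A_1 = 84.95 mm².
A_2 = 911.3 mm².
Equal strain + equilibrium ⇒ each member carries load in proportion to AE: A₁E₁ = 9599000 N, A₂E₂ = 186800000 N, ΣAE = 196400000 N.
F₁ = P·A₁E₁/ΣAE = -183000·9599000/196400000 = -8943 N.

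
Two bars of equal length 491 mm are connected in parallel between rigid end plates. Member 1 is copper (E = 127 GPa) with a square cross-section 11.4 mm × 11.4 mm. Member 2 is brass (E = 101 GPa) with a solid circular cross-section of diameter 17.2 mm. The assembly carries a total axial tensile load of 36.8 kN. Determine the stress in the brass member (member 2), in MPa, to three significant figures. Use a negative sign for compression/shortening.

A_1 = 130 mm².
A_2 = 232.4 mm².
Equal strain + equilibrium ⇒ each member carries load in proportion to AE: A₁E₁ = 16500000 N, A₂E₂ = 23470000 N, ΣAE = 39970000 N.
σ₂ = P·E₂/ΣAE = 36800·101000/39970000 = 92.98 MPa.

93.0 MPa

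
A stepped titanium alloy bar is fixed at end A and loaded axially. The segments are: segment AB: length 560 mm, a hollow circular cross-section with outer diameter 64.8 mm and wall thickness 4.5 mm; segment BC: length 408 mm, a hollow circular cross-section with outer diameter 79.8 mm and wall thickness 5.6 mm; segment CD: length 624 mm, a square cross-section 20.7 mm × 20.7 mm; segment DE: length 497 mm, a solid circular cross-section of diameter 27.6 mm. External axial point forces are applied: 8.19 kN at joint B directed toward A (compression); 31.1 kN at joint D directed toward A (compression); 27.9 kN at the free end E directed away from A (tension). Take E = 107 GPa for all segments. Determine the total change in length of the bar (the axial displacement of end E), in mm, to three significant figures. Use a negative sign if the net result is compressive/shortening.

0.0938 mm

Internal axial forces (sectioning from the free end, tension +): N_DE = 27.9 kN, N_CD = -3.2 kN, N_BC = -3.2 kN, N_AB = -11.39 kN.
A_AB = 852.5 mm².
A_BC = 1305 mm².
A_CD = 428.5 mm².
A_DE = 598.3 mm².
δ_AB = -11390·560/(852.5·107000) = -0.06993 mm
δ_BC = -3200·408/(1305·107000) = -0.009347 mm
δ_CD = -3200·624/(428.5·107000) = -0.04355 mm
δ_DE = 27900·497/(598.3·107000) = 0.2166 mm
δ = Σδ_i = 0.09378 mm.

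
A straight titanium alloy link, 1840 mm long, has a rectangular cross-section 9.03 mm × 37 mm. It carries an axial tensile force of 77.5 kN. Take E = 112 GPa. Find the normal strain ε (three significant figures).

0.00207

A = 334.1 mm².
σ = N/A = 232 MPa; ε = σ/E = 232/112000 = 2.071e-03.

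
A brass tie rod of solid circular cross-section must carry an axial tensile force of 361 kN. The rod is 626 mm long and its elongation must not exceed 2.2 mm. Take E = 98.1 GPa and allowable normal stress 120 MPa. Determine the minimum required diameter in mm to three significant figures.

61.9 mm

Required area A ≥ P/σ_allow = 361000/120 = 3008 mm².
For a solid circular section, d ≥ √(4A/π) = 61.89 mm.
Elongation limit: A ≥ PL/(Eδ_allow) = 361000·626/(98100·2.2) = 1047 mm² ⇒ d ≥ 36.51 mm.
The stress limit governs.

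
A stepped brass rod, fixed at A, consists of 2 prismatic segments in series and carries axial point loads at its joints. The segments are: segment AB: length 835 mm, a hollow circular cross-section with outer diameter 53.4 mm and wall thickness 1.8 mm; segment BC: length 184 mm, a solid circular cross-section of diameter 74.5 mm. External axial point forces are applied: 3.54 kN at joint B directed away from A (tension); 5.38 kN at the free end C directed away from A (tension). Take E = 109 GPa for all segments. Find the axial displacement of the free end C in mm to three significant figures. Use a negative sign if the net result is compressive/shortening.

Internal axial forces (sectioning from the free end, tension +): N_BC = 5.38 kN, N_AB = 8.92 kN.
A_AB = 291.8 mm².
A_BC = 4359 mm².
δ_AB = 8920·835/(291.8·109000) = 0.2342 mm
δ_BC = 5380·184/(4359·109000) = 0.002083 mm
δ = Σδ_i = 0.2363 mm.

0.236 mm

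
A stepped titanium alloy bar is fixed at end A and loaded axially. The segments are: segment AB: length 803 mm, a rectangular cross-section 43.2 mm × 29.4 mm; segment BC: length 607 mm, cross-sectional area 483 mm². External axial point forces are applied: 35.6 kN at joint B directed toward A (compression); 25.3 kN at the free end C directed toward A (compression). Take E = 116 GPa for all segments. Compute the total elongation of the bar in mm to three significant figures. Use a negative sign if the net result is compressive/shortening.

-0.606 mm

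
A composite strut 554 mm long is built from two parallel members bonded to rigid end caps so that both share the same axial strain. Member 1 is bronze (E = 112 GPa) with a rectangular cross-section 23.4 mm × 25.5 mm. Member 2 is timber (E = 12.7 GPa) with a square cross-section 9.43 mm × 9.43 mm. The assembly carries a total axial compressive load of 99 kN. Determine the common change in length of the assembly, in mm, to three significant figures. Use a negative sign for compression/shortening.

-0.807 mm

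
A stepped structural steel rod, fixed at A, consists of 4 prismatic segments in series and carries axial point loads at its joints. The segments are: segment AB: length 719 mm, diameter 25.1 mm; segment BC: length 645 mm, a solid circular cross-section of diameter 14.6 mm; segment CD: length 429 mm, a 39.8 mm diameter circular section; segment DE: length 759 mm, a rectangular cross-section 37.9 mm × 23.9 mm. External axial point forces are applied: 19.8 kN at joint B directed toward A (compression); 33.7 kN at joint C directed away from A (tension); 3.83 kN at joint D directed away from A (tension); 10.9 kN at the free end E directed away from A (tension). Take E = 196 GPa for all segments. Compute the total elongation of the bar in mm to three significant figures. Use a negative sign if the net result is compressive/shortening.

Internal axial forces (sectioning from the free end, tension +): N_DE = 10.9 kN, N_CD = 14.73 kN, N_BC = 48.43 kN, N_AB = 28.63 kN.
A_AB = 494.8 mm².
A_BC = 167.4 mm².
A_CD = 1244 mm².
A_DE = 905.8 mm².
δ_AB = 28630·719/(494.8·196000) = 0.2123 mm
δ_BC = 48430·645/(167.4·196000) = 0.952 mm
δ_CD = 14730·429/(1244·196000) = 0.02591 mm
δ_DE = 10900·759/(905.8·196000) = 0.0466 mm
δ = Σδ_i = 1.237 mm.

1.24 mm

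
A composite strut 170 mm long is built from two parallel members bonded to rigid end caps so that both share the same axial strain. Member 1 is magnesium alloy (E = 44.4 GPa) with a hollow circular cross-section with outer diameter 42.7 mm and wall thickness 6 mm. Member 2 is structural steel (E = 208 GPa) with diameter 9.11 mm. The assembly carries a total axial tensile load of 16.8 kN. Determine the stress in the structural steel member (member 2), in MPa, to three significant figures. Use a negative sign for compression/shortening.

78.9 MPa

A_1 = 691.8 mm².
A_2 = 65.18 mm².
Equal strain + equilibrium ⇒ each member carries load in proportion to AE: A₁E₁ = 30710000 N, A₂E₂ = 13560000 N, ΣAE = 44270000 N.
σ₂ = P·E₂/ΣAE = 16800·208000/44270000 = 78.93 MPa.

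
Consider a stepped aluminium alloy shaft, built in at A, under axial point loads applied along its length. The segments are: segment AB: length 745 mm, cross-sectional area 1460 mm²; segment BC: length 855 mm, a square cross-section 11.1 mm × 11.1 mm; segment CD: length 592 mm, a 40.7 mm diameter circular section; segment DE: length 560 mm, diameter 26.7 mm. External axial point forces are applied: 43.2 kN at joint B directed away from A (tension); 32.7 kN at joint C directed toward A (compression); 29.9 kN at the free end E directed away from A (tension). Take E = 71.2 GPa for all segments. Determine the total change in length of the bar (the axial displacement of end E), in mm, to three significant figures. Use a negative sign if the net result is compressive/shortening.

Internal axial forces (sectioning from the free end, tension +): N_DE = 29.9 kN, N_CD = 29.9 kN, N_BC = -2.8 kN, N_AB = 40.4 kN.
A_BC = 123.2 mm².
A_CD = 1301 mm².
A_DE = 559.9 mm².
δ_AB = 40400·745/(1460·71200) = 0.2895 mm
δ_BC = -2800·855/(123.2·71200) = -0.2729 mm
δ_CD = 29900·592/(1301·71200) = 0.1911 mm
δ_DE = 29900·560/(559.9·71200) = 0.42 mm
δ = Σδ_i = 0.6277 mm.

0.628 mm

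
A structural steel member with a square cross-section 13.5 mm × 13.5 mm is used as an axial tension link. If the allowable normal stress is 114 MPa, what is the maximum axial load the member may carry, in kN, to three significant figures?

20.8 kN

A = 182.2 mm².
P_max = σ_allow · A = 114 · 182.2 = 20780 N = 20.78 kN.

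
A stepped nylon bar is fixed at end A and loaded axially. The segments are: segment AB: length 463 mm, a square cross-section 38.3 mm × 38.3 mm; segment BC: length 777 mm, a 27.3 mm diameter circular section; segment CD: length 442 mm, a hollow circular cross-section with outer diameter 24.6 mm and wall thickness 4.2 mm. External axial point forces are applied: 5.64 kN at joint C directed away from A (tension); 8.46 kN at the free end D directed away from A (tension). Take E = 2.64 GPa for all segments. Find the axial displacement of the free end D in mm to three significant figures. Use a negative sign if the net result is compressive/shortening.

14.0 mm

Internal axial forces (sectioning from the free end, tension +): N_CD = 8.46 kN, N_BC = 14.1 kN, N_AB = 14.1 kN.
A_AB = 1467 mm².
A_BC = 585.3 mm².
A_CD = 269.2 mm².
δ_AB = 14100·463/(1467·2640) = 1.686 mm
δ_BC = 14100·777/(585.3·2640) = 7.09 mm
δ_CD = 8460·442/(269.2·2640) = 5.262 mm
δ = Σδ_i = 14.04 mm.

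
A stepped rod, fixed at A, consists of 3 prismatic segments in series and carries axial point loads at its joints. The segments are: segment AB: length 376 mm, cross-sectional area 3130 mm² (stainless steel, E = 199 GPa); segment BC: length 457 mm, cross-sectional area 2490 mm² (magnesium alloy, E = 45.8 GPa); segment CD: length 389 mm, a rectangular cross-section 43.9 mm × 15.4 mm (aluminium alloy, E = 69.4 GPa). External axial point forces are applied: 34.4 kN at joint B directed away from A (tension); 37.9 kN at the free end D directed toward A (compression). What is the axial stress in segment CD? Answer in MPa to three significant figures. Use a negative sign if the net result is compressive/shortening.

Internal axial forces (sectioning from the free end, tension +): N_CD = -37.9 kN, N_BC = -37.9 kN, N_AB = -3.5 kN.
A_CD = 676.1 mm².
σ_CD = N_CD/A_CD = -37900/676.1 = -56.06 MPa.

-56.1 MPa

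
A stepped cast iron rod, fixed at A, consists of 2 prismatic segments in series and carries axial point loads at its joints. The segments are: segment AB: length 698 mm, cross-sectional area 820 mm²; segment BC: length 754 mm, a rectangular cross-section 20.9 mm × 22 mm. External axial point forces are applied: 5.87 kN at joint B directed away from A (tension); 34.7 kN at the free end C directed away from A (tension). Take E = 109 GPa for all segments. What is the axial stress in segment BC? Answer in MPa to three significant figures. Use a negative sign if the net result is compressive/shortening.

75.5 MPa

Internal axial forces (sectioning from the free end, tension +): N_BC = 34.7 kN, N_AB = 40.57 kN.
A_BC = 459.8 mm².
σ_BC = N_BC/A_BC = 34700/459.8 = 75.47 MPa.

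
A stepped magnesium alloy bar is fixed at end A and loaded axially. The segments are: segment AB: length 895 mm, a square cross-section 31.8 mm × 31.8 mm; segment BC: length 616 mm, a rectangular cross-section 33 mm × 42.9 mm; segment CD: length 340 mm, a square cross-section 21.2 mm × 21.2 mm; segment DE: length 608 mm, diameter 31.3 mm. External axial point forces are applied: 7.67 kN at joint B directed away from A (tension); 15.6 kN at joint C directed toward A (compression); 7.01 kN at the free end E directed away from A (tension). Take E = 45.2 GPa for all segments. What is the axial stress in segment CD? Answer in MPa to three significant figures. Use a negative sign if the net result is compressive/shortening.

Internal axial forces (sectioning from the free end, tension +): N_DE = 7.01 kN, N_CD = 7.01 kN, N_BC = -8.59 kN, N_AB = -0.92 kN.
A_CD = 449.4 mm².
σ_CD = N_CD/A_CD = 7010/449.4 = 15.6 MPa.

15.6 MPa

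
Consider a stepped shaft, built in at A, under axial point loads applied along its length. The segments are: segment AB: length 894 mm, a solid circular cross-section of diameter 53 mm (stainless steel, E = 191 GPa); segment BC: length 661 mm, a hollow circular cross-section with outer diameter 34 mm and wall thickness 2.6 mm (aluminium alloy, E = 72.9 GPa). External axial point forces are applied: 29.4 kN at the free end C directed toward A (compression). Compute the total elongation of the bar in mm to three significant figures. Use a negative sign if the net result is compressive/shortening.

-1.10 mm

Internal axial forces (sectioning from the free end, tension +): N_BC = -29.4 kN, N_AB = -29.4 kN.
A_AB = 2206 mm².
A_BC = 256.5 mm².
δ_AB = -29400·894/(2206·191000) = -0.06237 mm
δ_BC = -29400·661/(256.5·72900) = -1.039 mm
δ = Σδ_i = -1.102 mm.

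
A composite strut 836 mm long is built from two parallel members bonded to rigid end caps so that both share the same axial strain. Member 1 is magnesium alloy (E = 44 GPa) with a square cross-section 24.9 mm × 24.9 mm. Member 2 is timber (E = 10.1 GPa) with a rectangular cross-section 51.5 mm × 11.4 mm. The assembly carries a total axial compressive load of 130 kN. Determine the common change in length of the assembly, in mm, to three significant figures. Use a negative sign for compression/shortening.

-3.27 mm

A_1 = 620 mm².
A_2 = 587.1 mm².
Equal strain + equilibrium ⇒ each member carries load in proportion to AE: A₁E₁ = 27280000 N, A₂E₂ = 5930000 N, ΣAE = 33210000 N.
δ = PL/ΣAE = -130000·836/33210000 = -3.272 mm.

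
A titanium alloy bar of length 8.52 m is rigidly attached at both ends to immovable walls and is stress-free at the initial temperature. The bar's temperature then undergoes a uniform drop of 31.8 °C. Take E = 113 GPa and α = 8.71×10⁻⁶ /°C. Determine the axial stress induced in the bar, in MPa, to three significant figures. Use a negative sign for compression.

Free thermal expansion αLΔT = 8.71e-6 · 8520 · -31.8 = -2.36 mm.
The walls impose strain ε = −(-2.36)/8520 = 2.7698e-04; σ = Eε = 113000 · 2.7698e-04 = 31.3 MPa.

31.3 MPa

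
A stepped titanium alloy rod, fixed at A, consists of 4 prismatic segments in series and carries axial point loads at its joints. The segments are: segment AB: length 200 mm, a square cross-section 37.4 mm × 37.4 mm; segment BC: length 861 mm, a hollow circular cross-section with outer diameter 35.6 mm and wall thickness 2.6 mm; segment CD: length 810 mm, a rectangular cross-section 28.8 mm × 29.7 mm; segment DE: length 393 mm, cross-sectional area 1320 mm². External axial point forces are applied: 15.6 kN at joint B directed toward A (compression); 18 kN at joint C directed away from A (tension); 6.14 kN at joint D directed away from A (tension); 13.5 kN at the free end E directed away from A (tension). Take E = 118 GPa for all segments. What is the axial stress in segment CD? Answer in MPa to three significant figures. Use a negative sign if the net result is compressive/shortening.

Internal axial forces (sectioning from the free end, tension +): N_DE = 13.5 kN, N_CD = 19.64 kN, N_BC = 37.64 kN, N_AB = 22.04 kN.
A_CD = 855.4 mm².
σ_CD = N_CD/A_CD = 19640/855.4 = 22.96 MPa.

23.0 MPa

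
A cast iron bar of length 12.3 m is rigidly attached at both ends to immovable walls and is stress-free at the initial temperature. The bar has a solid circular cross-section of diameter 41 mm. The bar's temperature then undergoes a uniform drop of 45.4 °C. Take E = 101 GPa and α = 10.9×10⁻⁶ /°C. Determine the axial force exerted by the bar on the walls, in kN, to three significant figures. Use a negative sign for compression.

66.0 kN

Free thermal expansion αLΔT = 10.9e-6 · 12300 · -45.4 = -6.087 mm.
The walls impose strain ε = −(-6.087)/12300 = 4.9486e-04; σ = Eε = 101000 · 4.9486e-04 = 49.98 MPa.
Wall reaction R = σ·A = 49.98·1320 = 65990 N = 65.99 kN.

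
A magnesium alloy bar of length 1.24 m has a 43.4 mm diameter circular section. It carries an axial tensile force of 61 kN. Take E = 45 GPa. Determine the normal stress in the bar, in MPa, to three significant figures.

41.2 MPa

A = 1479 mm².
σ = N/A = 61000/1479 = 41.23 MPa.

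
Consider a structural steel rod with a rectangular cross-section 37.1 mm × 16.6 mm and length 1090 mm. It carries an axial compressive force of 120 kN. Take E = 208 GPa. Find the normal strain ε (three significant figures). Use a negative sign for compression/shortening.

A = 615.9 mm².
σ = N/A = -194.8 MPa; ε = σ/E = -194.8/208000 = -9.368e-04.

-9.37e-04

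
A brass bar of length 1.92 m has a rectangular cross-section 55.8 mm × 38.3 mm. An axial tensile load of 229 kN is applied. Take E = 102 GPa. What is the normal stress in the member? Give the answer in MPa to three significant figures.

107 MPa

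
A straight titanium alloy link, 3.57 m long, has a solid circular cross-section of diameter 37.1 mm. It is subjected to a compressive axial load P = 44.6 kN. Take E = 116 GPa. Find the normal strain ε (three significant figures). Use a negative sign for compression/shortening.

-3.56e-04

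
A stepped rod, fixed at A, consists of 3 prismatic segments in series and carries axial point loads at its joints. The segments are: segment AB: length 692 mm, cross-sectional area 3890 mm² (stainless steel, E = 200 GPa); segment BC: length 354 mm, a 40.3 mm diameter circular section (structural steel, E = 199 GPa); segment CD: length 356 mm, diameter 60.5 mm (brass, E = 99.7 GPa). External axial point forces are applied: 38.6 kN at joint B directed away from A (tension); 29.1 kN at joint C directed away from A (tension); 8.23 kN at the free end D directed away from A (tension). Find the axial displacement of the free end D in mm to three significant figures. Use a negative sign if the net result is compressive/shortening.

0.130 mm

Internal axial forces (sectioning from the free end, tension +): N_CD = 8.23 kN, N_BC = 37.33 kN, N_AB = 75.93 kN.
A_BC = 1276 mm².
A_CD = 2875 mm².
δ_AB = 75930·692/(3890·200000) = 0.06754 mm
δ_BC = 37330·354/(1276·199000) = 0.05206 mm
δ_CD = 8230·356/(2875·99700) = 0.01022 mm
δ = Σδ_i = 0.1298 mm.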